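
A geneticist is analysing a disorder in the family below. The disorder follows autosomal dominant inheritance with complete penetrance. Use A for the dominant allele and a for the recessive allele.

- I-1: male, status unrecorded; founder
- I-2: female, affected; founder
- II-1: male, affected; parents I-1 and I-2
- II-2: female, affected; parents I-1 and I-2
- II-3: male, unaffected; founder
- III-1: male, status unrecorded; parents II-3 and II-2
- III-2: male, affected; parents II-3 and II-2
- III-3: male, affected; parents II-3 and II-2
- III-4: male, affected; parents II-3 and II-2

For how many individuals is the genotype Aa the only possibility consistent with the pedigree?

Obligate heterozygotes: III-2 is affected so carries A and received a from II-3 (aa), so III-2 is Aa; III-3 is affected so carries A and received a from II-3 (aa), so III-3 is Aa; III-4 is affected so carries A and received a from II-3 (aa), so III-4 is Aa.
Every other individual is either homozygous by phenotype or has at least one consistent homozygous assignment, so the count is 3.

3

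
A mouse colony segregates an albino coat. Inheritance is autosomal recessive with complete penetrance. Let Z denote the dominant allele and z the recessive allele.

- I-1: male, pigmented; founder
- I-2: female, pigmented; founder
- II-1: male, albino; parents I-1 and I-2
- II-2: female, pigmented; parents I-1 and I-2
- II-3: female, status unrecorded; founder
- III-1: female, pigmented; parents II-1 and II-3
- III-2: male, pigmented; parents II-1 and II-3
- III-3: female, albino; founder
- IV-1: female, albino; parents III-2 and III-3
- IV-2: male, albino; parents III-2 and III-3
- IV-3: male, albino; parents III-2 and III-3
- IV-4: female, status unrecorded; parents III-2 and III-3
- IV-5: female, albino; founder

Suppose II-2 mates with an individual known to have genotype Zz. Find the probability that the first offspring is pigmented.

5/6

I-1 is pigmented so carries Z and passed z to II-1 (zz), so I-1 is Zz.
I-2 is pigmented so carries Z and passed z to II-1 (zz), so I-2 is Zz.
II-2 is a pigmented offspring of I-1 (Zz) × I-2 (Zz), whose cross gives 1/4 ZZ : 1/2 Zz : 1/4 zz; conditioning on being pigmented, II-2 is ZZ with probability 1/3, Zz with probability 2/3.
Summing over parental genotype combinations, P(offspring is pigmented) = 1/3·1 + 2/3·3/4 = 5/6.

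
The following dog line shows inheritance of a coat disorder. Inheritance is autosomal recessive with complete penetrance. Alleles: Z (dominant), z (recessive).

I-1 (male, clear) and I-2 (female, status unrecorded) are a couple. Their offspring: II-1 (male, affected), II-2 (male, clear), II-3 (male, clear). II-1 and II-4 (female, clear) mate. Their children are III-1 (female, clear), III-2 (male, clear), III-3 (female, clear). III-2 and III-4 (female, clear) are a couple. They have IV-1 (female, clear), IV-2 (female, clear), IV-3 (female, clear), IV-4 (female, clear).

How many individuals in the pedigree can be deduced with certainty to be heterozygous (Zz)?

Obligate heterozygotes: I-1 is clear so carries Z and passed z to II-1 (zz), so I-1 is Zz; III-1 is clear so carries Z and received z from II-1 (zz), so III-1 is Zz; III-2 is clear so carries Z and received z from II-1 (zz), so III-2 is Zz; III-3 is clear so carries Z and received z from II-1 (zz), so III-3 is Zz.
Every other individual is either homozygous by phenotype or has at least one consistent homozygous assignment, so the count is 4.

4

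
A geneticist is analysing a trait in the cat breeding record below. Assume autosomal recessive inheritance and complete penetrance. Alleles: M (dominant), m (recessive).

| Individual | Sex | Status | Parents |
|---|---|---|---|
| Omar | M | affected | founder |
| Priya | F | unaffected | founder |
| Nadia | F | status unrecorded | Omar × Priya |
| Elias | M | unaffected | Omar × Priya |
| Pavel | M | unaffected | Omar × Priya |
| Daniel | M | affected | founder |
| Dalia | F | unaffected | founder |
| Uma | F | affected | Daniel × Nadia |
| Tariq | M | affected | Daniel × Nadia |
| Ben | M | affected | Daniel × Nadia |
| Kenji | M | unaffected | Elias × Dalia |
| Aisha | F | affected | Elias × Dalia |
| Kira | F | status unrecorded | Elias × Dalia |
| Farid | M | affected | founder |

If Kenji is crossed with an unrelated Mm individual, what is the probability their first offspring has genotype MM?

1/3

Elias is unaffected so carries M and received m from Omar (mm), so Elias is Mm.
Dalia is unaffected so carries M and passed m to Aisha (mm), so Dalia is Mm.
Kenji is an unaffected offspring of Elias (Mm) × Dalia (Mm), whose cross gives 1/4 MM : 1/2 Mm : 1/4 mm; conditioning on being unaffected, Kenji is MM with probability 1/3, Mm with probability 2/3.
Summing over parental genotype combinations, P(offspring has genotype MM) = 1/3·1/2 + 2/3·1/4 = 1/3.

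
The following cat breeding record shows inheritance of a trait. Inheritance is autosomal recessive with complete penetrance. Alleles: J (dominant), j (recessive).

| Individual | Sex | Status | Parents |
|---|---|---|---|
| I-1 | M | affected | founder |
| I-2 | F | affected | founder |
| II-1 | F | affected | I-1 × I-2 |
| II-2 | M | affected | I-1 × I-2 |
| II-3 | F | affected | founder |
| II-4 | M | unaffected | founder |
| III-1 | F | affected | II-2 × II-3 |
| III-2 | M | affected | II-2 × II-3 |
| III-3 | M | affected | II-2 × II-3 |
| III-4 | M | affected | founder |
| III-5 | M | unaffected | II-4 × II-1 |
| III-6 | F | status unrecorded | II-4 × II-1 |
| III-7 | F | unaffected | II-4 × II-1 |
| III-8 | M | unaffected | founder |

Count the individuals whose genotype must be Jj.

2

Obligate heterozygotes: III-5 is unaffected so carries J and received j from II-1 (jj), so III-5 is Jj; III-7 is unaffected so carries J and received j from II-1 (jj), so III-7 is Jj.
Every other individual is either homozygous by phenotype or has at least one consistent homozygous assignment, so the count is 2.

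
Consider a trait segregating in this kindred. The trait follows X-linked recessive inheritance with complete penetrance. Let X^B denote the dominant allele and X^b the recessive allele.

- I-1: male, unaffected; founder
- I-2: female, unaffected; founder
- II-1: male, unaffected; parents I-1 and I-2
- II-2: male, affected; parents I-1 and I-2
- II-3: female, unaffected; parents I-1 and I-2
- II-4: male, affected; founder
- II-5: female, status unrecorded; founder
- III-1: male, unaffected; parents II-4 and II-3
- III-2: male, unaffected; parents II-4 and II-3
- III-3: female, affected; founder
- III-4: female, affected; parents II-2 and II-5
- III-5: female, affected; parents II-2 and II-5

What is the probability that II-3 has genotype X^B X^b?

1/5

I-1 is unaffected, so I-1 is X^B Y.
I-2 is unaffected so carries B and passed b to II-2 (X^b Y), so I-2 is X^B X^b.
Their cross gives offspring ratios 1/2 X^B X^B : 1/2 X^B X^b. Conditioning on II-3 being unaffected, P(X^B X^b) = 1/2 / 1 = 1/2 before taking II-3's own offspring into account.
II-4 is affected, so II-4 is X^b Y.
Now use II-3's offspring. Probability of each recorded status — unaffected son III-1: 1/2 if II-3 is X^B X^b, 1 if X^B X^B; unaffected son III-2: 1/2 if II-3 is X^B X^b, 1 if X^B X^B.
Bayes: P(X^B X^b) = 1/2·1/4 / (1/2·1/4 + 1/2·1) = 1/5.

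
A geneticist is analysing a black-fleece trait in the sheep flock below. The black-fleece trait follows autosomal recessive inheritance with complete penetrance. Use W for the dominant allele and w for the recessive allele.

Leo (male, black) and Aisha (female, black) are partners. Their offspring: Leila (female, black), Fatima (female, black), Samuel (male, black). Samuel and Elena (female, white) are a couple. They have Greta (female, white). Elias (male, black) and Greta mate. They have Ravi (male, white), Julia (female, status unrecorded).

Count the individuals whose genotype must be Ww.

Obligate heterozygotes: Greta is white so carries W and received w from Samuel (ww), so Greta is Ww; Ravi is white so carries W and received w from Elias (ww), so Ravi is Ww.
Every other individual is either homozygous by phenotype or has at least one consistent homozygous assignment, so the count is 2.

2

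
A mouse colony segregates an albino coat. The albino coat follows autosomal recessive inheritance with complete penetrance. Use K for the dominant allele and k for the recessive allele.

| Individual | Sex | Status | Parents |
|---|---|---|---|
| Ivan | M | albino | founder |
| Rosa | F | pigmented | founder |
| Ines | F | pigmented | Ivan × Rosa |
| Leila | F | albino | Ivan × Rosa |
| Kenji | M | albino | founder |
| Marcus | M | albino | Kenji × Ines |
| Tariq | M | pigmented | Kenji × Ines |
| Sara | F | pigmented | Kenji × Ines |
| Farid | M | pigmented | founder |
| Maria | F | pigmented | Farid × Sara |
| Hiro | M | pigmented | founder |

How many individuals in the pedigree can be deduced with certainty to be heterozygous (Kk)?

Obligate heterozygotes: Rosa is pigmented so carries K and passed k to Leila (kk), so Rosa is Kk; Ines is pigmented so carries K and received k from Ivan (kk), so Ines is Kk; Tariq is pigmented so carries K and received k from Kenji (kk), so Tariq is Kk; Sara is pigmented so carries K and received k from Kenji (kk), so Sara is Kk.
Every other individual is either homozygous by phenotype or has at least one consistent homozygous assignment, so the count is 4.

4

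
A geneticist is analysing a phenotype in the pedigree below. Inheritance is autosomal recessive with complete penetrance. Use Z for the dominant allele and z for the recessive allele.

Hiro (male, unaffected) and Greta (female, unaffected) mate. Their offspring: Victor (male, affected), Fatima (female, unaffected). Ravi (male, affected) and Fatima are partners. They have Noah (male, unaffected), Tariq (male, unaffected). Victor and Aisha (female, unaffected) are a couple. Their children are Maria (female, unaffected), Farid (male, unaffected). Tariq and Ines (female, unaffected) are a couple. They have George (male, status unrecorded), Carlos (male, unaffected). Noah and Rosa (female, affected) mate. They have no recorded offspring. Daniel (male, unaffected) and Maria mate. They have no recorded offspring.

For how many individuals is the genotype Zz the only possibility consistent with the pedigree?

Obligate heterozygotes: Hiro is unaffected so carries Z and passed z to Victor (zz), so Hiro is Zz; Greta is unaffected so carries Z and passed z to Victor (zz), so Greta is Zz; Noah is unaffected so carries Z and received z from Ravi (zz), so Noah is Zz; Tariq is unaffected so carries Z and received z from Ravi (zz), so Tariq is Zz; Maria is unaffected so carries Z and received z from Victor (zz), so Maria is Zz; Farid is unaffected so carries Z and received z from Victor (zz), so Farid is Zz.
Every other individual is either homozygous by phenotype or has at least one consistent homozygous assignment, so the count is 6.

6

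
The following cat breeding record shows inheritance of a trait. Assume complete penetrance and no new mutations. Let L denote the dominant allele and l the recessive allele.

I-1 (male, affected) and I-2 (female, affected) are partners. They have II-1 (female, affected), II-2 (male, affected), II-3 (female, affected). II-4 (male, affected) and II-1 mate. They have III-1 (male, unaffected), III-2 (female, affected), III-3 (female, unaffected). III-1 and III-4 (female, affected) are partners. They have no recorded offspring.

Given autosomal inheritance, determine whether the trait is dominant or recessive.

II-4 and II-1 are both affected yet have an unaffected child III-1. Under a recessive model two affected parents are homozygous and every child would be affected, so the trait cannot be recessive.

dominant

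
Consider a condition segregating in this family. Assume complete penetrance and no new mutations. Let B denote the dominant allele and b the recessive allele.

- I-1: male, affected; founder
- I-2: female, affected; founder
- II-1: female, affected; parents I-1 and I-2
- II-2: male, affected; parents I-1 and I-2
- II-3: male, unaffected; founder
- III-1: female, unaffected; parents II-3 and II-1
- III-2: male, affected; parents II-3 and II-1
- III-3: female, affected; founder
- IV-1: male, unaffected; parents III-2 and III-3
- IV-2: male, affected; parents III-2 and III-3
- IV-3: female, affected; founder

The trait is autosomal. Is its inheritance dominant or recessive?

III-2 and III-3 are both affected yet have an unaffected child IV-1. Under a recessive model two affected parents are homozygous and every child would be affected, so the trait cannot be recessive.

dominant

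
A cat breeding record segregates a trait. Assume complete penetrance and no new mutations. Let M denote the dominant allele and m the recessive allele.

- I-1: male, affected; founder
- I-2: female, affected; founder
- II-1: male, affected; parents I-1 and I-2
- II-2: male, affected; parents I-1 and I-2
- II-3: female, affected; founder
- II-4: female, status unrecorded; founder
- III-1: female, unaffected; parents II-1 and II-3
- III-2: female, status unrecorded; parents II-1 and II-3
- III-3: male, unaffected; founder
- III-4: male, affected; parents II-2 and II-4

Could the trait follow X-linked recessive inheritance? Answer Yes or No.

Under X-linked recessive, III-1 (unaffected, female) cannot arise from II-1 (affected) × II-3 (affected).

No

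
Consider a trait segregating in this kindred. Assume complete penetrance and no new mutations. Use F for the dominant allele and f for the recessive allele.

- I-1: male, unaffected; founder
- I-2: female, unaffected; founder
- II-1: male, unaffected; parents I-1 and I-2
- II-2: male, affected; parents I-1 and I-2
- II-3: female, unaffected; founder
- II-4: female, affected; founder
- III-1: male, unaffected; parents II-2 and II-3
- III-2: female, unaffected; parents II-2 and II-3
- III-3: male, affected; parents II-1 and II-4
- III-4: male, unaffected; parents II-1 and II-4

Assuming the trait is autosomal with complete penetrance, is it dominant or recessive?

I-1 and I-2 are both unaffected yet have an affected child II-2. Under dominance, an affected child requires at least one affected parent, so the trait cannot be dominant.

recessive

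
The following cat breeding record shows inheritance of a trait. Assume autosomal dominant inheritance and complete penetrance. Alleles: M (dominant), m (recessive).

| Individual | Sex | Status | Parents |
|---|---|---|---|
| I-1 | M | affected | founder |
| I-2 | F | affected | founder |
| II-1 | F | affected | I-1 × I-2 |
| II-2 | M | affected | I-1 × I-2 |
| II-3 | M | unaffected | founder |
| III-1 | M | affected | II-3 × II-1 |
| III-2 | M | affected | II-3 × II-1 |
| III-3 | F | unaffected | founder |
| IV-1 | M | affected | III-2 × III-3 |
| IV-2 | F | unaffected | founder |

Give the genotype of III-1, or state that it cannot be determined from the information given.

From phenotype alone, III-1 is MM or Mm.
III-1 is affected so carries M and received m from II-3 (mm), so III-1 is Mm.

Mm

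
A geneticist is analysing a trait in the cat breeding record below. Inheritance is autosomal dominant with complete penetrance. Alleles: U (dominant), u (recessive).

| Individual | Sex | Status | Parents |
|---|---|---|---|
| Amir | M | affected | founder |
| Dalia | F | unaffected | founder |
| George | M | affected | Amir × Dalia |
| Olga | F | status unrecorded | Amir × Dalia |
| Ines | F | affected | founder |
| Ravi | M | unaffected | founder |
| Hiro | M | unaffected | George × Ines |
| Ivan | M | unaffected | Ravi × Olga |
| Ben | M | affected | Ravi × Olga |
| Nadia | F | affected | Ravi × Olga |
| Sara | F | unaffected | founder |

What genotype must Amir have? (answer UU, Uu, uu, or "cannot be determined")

cannot be determined

Amir's phenotype allows UU or Uu, and no parent or child forces a single allele at both positions; consistent genotype assignments exist with Amir as UU or Uu.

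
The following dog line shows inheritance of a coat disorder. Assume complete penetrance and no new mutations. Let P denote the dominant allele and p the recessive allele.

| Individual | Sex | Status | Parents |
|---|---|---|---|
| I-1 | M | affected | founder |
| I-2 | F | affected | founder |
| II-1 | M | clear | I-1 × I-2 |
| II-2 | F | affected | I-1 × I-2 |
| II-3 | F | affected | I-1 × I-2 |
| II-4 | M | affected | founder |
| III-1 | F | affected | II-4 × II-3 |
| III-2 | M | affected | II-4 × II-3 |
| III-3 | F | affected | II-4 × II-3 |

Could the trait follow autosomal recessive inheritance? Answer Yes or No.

No

Under autosomal recessive, II-1 (clear, male) cannot arise from I-1 (affected) × I-2 (affected).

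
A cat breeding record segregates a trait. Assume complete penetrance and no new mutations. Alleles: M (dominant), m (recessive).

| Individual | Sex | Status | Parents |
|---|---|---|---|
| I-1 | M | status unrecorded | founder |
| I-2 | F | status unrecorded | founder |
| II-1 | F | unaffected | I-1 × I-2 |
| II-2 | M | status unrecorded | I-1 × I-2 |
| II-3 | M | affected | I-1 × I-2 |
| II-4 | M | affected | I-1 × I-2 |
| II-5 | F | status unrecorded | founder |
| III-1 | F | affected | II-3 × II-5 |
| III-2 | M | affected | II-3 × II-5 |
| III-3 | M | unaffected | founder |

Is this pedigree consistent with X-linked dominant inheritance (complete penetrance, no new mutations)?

A consistent assignment under X-linked dominant exists: I-1 X^m Y, I-2 X^M X^m, II-1 X^m X^m, II-2 X^M Y, II-3 X^M Y, II-4 X^M Y, II-5 X^M X^M, III-1 X^M X^M, III-2 X^M Y, III-3 X^m Y.
In this assignment every recorded phenotype matches its genotype and every non-founder's genotype is obtainable from its parents' genotypes, so the pedigree is consistent.

Yes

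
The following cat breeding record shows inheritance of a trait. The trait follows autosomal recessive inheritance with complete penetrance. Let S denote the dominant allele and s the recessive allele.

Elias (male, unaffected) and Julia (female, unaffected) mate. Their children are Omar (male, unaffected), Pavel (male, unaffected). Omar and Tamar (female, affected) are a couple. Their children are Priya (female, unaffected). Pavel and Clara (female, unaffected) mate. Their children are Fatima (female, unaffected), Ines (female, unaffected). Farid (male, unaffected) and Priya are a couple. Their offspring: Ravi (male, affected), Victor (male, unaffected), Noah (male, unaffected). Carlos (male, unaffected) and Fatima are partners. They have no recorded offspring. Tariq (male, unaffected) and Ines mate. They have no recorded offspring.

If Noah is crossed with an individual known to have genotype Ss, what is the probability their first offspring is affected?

Farid is unaffected so carries S and passed s to Ravi (ss), so Farid is Ss.
Priya is unaffected so carries S and received s from Tamar (ss), so Priya is Ss.
Noah is an unaffected offspring of Farid (Ss) × Priya (Ss), whose cross gives 1/4 SS : 1/2 Ss : 1/4 ss; conditioning on being unaffected, Noah is SS with probability 1/3, Ss with probability 2/3.
Summing over parental genotype combinations, P(offspring is affected) = 2/3·1/4 = 1/6.

1/6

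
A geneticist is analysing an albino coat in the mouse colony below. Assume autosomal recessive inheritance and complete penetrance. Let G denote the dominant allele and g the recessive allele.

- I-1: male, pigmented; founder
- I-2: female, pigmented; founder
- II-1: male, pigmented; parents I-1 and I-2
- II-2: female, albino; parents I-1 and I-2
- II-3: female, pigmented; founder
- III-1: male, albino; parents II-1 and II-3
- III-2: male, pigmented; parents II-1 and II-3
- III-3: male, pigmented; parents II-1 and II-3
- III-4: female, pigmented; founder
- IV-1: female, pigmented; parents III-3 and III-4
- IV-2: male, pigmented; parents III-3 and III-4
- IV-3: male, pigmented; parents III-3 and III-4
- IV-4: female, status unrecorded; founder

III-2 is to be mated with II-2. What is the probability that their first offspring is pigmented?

2/3

II-1 is pigmented so carries G and passed g to III-1 (gg), so II-1 is Gg.
II-3 is pigmented so carries G and passed g to III-1 (gg), so II-3 is Gg.
III-2 is a pigmented offspring of II-1 (Gg) × II-3 (Gg), whose cross gives 1/4 GG : 1/2 Gg : 1/4 gg; conditioning on being pigmented, III-2 is GG with probability 1/3, Gg with probability 2/3.
II-2 is albino, so II-2 is gg.
Summing over parental genotype combinations, P(offspring is pigmented) = 1/3·1 + 2/3·1/2 = 2/3.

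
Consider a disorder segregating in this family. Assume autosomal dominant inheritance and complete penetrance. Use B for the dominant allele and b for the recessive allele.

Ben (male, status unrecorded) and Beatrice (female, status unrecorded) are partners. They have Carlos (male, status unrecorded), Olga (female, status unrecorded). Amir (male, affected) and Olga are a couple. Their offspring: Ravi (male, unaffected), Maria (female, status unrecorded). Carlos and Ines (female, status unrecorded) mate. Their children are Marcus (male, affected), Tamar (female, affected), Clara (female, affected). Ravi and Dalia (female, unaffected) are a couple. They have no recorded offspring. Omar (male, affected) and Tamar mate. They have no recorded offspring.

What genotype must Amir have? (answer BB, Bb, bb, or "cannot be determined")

From phenotype alone, Amir is BB or Bb.
Amir is affected so carries B and passed b to Ravi (bb), so Amir is Bb.

Bb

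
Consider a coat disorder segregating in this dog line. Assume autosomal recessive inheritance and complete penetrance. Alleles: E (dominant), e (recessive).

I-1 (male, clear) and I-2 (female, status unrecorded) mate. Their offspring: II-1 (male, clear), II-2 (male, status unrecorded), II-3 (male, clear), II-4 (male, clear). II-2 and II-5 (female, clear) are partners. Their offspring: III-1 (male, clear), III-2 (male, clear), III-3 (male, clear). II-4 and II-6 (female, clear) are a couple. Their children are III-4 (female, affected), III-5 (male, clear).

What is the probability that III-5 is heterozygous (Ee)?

2/3

II-4 is clear so carries E and passed e to III-4 (ee), so II-4 is Ee.
II-6 is clear so carries E and passed e to III-4 (ee), so II-6 is Ee.
Their cross gives offspring ratios 1/4 EE : 1/2 Ee : 1/4 ee. Conditioning on III-5 being clear, P(Ee) = 1/2 / 3/4 = 2/3.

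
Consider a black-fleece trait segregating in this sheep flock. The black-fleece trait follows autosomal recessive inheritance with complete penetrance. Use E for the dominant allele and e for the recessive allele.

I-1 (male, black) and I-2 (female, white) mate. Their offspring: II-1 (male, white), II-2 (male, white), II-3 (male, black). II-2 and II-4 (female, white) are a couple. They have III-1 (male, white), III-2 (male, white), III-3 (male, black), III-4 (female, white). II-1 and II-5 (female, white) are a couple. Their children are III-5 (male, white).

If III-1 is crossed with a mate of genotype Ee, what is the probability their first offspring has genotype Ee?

1/2

II-2 is white so carries E and received e from I-1 (ee), so II-2 is Ee.
II-4 is white so carries E and passed e to III-3 (ee), so II-4 is Ee.
III-1 is a white offspring of II-2 (Ee) × II-4 (Ee), whose cross gives 1/4 EE : 1/2 Ee : 1/4 ee; conditioning on being white, III-1 is EE with probability 1/3, Ee with probability 2/3.
Summing over parental genotype combinations, P(offspring has genotype Ee) = 1/3·1/2 + 2/3·1/2 = 1/2.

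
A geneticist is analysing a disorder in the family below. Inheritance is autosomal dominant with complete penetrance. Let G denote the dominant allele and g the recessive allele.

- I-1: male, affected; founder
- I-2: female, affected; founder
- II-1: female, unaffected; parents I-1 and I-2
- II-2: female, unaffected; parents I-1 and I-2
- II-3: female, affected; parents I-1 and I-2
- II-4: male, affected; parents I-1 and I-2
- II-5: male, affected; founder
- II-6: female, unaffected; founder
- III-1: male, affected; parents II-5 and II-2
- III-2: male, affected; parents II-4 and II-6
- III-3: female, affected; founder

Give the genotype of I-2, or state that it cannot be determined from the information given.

Gg

From phenotype alone, I-2 is GG or Gg.
I-2 is affected so carries G and passed g to II-1 (gg), so I-2 is Gg.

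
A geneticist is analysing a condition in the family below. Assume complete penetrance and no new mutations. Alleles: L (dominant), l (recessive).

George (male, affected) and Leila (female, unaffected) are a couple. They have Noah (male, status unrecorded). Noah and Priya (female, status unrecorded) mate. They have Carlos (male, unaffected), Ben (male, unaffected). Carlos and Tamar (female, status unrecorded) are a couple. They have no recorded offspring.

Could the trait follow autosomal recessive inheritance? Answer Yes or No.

A consistent assignment under autosomal recessive exists: George ll, Leila LL, Noah Ll, Priya LL, Carlos LL, Ben LL, Tamar LL.
In this assignment every recorded phenotype matches its genotype and every non-founder's genotype is obtainable from its parents' genotypes, so the pedigree is consistent.

Yes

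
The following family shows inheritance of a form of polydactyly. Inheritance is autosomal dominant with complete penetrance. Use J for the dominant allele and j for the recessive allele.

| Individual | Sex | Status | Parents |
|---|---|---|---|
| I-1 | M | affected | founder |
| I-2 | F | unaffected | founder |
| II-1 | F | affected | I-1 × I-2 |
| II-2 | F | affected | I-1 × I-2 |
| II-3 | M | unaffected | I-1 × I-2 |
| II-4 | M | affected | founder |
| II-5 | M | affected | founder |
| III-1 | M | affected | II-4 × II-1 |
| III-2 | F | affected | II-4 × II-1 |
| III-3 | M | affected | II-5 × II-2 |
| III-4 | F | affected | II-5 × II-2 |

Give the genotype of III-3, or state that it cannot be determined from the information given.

cannot be determined

III-3's phenotype allows JJ or Jj, and no parent or child forces a single allele at both positions; consistent genotype assignments exist with III-3 as JJ or Jj.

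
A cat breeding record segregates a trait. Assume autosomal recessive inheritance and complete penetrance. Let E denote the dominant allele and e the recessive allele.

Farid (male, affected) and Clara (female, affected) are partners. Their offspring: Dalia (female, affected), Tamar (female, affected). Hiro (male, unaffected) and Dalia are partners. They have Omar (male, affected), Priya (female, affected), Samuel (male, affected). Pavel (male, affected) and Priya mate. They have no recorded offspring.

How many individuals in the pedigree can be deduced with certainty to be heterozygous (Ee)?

1

Obligate heterozygotes: Hiro is unaffected so carries E and passed e to Omar (ee), so Hiro is Ee.
Every other individual is either homozygous by phenotype or has at least one consistent homozygous assignment, so the count is 1.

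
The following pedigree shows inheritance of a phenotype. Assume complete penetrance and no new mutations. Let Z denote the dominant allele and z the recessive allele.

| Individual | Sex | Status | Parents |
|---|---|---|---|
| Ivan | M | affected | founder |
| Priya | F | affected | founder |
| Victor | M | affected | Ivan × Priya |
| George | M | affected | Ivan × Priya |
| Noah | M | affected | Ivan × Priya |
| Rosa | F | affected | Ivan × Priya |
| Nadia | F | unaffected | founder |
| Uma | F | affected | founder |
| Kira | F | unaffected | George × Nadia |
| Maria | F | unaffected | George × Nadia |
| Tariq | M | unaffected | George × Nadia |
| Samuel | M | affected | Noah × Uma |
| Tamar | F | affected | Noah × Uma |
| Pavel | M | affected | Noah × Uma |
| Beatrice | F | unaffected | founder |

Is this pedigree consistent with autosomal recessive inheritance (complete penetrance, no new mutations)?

A consistent assignment under autosomal recessive exists: Ivan zz, Priya zz, Victor zz, George zz, Noah zz, Rosa zz, Nadia ZZ, Uma zz, Kira Zz, Maria Zz, Tariq Zz, Samuel zz, Tamar zz, Pavel zz, Beatrice ZZ.
In this assignment every recorded phenotype matches its genotype and every non-founder's genotype is obtainable from its parents' genotypes, so the pedigree is consistent.

Yes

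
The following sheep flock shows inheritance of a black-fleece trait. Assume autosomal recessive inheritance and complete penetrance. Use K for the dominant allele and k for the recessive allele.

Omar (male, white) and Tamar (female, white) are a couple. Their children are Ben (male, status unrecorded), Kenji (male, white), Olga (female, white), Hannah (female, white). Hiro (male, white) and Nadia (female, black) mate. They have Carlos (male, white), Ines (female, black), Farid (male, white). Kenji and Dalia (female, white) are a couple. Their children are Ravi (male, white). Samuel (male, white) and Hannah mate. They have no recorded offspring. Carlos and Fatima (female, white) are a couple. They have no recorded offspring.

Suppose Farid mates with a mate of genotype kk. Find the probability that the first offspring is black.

1/2

Farid is white so carries K and received k from Nadia (kk), so Farid is Kk.
The cross gives 1/2 Kk : 1/2 kk, so P(offspring is black) = 1/2.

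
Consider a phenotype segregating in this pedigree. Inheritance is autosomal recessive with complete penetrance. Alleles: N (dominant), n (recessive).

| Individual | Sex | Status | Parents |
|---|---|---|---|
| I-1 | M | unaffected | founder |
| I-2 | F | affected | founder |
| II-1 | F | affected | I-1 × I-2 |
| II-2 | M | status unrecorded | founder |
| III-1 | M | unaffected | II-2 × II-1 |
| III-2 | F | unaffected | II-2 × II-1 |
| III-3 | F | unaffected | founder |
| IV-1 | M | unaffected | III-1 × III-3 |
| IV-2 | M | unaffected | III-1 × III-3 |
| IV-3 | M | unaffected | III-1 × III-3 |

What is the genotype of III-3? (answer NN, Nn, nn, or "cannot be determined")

cannot be determined

III-3's phenotype allows NN or Nn, and no parent or child forces a single allele at both positions; consistent genotype assignments exist with III-3 as NN or Nn.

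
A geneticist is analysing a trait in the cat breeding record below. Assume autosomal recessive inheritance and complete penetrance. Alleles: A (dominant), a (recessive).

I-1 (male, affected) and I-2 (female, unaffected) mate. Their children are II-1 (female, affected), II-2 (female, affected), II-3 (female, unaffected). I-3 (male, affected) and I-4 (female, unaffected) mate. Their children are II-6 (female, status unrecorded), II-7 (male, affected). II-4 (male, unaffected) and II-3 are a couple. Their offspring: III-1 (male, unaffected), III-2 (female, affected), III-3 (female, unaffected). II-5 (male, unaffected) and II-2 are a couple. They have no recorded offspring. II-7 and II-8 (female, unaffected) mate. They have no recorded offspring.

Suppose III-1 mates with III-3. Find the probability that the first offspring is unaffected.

8/9

II-4 is unaffected so carries A and passed a to III-2 (aa), so II-4 is Aa.
II-3 is unaffected so carries A and received a from I-1 (aa), so II-3 is Aa.
III-1 is an unaffected offspring of II-4 (Aa) × II-3 (Aa), whose cross gives 1/4 AA : 1/2 Aa : 1/4 aa; conditioning on being unaffected, III-1 is AA with probability 1/3, Aa with probability 2/3.
III-3 is an unaffected offspring of II-4 (Aa) × II-3 (Aa), whose cross gives 1/4 AA : 1/2 Aa : 1/4 aa; conditioning on being unaffected, III-3 is AA with probability 1/3, Aa with probability 2/3.
Summing over parental genotype combinations, P(offspring is unaffected) = 1/9·1 + 2/9·1 + 2/9·1 + 4/9·3/4 = 8/9.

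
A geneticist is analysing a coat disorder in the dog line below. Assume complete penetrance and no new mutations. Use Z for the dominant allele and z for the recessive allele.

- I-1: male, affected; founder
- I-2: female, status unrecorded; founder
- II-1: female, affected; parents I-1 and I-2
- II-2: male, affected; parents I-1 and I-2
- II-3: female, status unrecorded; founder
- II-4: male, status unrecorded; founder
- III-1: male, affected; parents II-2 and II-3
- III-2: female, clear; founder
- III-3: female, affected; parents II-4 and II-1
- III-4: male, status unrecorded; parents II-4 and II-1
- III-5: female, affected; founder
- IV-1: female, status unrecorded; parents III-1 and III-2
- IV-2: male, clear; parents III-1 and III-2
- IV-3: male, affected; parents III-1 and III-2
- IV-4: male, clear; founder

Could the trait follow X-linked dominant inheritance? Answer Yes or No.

No

Under X-linked dominant, IV-3 (affected, male) cannot arise from III-1 (affected) × III-2 (clear).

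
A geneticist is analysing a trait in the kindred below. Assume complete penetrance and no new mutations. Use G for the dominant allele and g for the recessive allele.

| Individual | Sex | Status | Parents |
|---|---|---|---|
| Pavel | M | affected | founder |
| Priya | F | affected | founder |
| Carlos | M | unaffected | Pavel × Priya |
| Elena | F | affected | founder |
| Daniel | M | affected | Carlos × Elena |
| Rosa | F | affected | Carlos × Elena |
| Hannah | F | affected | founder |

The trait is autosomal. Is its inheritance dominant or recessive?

dominant

Pavel and Priya are both affected yet have an unaffected child Carlos. Under a recessive model two affected parents are homozygous and every child would be affected, so the trait cannot be recessive.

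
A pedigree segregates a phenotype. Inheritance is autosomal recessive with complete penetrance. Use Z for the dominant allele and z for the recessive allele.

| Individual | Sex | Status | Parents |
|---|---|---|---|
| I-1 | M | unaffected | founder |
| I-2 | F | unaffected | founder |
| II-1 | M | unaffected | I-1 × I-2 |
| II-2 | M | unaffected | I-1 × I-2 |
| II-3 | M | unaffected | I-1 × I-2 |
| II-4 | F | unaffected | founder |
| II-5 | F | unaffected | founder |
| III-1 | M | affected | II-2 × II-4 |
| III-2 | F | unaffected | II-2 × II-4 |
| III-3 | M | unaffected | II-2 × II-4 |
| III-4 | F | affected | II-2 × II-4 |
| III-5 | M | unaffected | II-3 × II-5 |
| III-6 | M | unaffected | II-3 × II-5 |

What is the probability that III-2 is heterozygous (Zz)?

II-2 is unaffected so carries Z and passed z to III-1 (zz), so II-2 is Zz.
II-4 is unaffected so carries Z and passed z to III-1 (zz), so II-4 is Zz.
Their cross gives offspring ratios 1/4 ZZ : 1/2 Zz : 1/4 zz. Conditioning on III-2 being unaffected, P(Zz) = 1/2 / 3/4 = 2/3.

2/3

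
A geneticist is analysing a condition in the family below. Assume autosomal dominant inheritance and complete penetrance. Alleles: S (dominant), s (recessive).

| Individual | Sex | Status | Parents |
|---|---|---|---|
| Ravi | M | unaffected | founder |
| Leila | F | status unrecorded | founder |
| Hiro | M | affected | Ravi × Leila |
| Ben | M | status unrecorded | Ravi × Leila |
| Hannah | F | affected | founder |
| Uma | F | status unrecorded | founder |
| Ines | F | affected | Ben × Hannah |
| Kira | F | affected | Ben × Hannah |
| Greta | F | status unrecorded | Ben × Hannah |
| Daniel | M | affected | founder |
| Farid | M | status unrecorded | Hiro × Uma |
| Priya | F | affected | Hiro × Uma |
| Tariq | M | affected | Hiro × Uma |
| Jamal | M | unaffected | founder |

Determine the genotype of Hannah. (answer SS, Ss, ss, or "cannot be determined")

cannot be determined

Hannah's phenotype allows SS or Ss, and no parent or child forces a single allele at both positions; consistent genotype assignments exist with Hannah as SS or Ss.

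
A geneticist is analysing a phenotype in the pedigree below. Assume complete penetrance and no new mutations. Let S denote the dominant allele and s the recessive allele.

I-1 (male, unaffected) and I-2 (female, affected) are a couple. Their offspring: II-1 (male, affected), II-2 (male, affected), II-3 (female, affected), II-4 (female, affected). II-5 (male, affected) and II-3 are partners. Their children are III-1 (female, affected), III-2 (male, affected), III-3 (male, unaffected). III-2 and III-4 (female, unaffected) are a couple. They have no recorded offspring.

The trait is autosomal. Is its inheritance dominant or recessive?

II-5 and II-3 are both affected yet have an unaffected child III-3. Under a recessive model two affected parents are homozygous and every child would be affected, so the trait cannot be recessive.

dominant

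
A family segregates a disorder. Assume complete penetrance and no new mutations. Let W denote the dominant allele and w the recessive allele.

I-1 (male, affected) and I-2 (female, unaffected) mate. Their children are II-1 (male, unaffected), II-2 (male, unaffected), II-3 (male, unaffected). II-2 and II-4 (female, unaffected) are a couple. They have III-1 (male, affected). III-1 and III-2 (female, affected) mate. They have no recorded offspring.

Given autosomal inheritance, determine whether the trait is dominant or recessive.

II-2 and II-4 are both unaffected yet have an affected child III-1. Under dominance, an affected child requires at least one affected parent, so the trait cannot be dominant.

recessive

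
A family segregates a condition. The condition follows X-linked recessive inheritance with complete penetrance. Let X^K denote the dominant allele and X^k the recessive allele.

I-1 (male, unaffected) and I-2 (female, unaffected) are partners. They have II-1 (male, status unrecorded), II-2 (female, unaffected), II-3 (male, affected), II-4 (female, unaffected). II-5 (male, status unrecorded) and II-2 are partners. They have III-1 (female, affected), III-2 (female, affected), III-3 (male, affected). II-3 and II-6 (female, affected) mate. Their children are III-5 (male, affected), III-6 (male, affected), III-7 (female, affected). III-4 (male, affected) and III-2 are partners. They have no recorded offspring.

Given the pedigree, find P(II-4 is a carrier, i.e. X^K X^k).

1/2

I-1 is unaffected, so I-1 is X^K Y.
I-2 is unaffected so carries K and passed k to II-2 (X^K X^k, whose K came from I-1), so I-2 is X^K X^k.
Their cross gives offspring ratios 1/2 X^K X^K : 1/2 X^K X^k. Conditioning on II-4 being unaffected, P(X^K X^k) = 1/2 / 1 = 1/2.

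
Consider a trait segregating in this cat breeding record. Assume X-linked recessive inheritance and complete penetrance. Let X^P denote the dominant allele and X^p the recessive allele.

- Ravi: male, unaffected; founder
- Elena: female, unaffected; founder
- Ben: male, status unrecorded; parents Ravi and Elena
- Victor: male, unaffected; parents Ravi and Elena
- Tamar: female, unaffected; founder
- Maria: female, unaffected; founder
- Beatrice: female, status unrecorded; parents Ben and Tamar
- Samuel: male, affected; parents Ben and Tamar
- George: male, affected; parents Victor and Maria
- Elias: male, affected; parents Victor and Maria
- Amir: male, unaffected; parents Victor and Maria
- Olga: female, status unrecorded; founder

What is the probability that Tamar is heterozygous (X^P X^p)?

Tamar is unaffected so carries P and passed p to Samuel (X^p Y), so Tamar is X^P X^p, giving P(X^P X^p) = 1.

1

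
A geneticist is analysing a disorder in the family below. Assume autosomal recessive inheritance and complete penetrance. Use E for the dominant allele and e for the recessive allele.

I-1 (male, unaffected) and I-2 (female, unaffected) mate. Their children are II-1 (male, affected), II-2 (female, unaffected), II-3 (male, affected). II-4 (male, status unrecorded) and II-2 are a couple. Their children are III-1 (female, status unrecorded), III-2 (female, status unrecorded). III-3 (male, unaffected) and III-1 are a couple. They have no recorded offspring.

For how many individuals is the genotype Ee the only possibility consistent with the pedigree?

Obligate heterozygotes: I-1 is unaffected so carries E and passed e to II-1 (ee), so I-1 is Ee; I-2 is unaffected so carries E and passed e to II-1 (ee), so I-2 is Ee.
Every other individual is either homozygous by phenotype or has at least one consistent homozygous assignment, so the count is 2.

2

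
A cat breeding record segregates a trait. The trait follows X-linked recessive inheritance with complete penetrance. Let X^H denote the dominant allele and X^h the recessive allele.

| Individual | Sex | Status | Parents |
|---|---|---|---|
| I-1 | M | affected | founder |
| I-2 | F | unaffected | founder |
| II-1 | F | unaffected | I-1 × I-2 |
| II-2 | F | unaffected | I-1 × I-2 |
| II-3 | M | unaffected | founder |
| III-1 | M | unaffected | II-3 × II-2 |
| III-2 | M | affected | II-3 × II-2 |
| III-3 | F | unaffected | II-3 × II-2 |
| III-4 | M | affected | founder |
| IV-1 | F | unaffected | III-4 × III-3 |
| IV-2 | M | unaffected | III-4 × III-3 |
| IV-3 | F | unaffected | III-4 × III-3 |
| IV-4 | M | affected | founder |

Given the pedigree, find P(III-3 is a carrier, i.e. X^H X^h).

II-3 is unaffected, so II-3 is X^H Y.
II-2 is unaffected so carries H and received h from I-1 (X^h Y), so II-2 is X^H X^h.
Their cross gives offspring ratios 1/2 X^H X^H : 1/2 X^H X^h. Conditioning on III-3 being unaffected, P(X^H X^h) = 1/2 / 1 = 1/2 before taking III-3's own offspring into account.
III-4 is affected, so III-4 is X^h Y.
Now use III-3's offspring. Probability of each recorded status — unaffected daughter IV-1: 1/2 if III-3 is X^H X^h, 1 if X^H X^H; unaffected son IV-2: 1/2 if III-3 is X^H X^h, 1 if X^H X^H; unaffected daughter IV-3: 1/2 if III-3 is X^H X^h, 1 if X^H X^H.
Bayes: P(X^H X^h) = 1/2·1/8 / (1/2·1/8 + 1/2·1) = 1/9.

1/9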